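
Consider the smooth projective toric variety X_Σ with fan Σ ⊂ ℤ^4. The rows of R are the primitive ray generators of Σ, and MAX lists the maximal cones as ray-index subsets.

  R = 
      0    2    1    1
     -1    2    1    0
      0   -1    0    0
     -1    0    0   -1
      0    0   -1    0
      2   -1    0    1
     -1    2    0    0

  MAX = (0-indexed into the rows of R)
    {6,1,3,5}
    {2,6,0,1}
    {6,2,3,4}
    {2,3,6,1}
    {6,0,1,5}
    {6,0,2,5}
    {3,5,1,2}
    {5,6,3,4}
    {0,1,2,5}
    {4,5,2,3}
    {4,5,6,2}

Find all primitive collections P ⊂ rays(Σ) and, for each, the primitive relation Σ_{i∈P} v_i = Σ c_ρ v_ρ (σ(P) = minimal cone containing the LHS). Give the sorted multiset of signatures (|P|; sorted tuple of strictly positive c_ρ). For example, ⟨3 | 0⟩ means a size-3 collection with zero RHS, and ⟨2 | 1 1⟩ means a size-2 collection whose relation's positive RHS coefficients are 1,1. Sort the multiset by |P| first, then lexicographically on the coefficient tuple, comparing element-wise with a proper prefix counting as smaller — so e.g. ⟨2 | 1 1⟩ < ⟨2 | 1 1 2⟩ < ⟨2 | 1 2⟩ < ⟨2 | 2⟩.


The 5 primitive collections of Σ (r=7, n=4):

  {0,3}:  v_{0} + v_{3} = v_{1}  ⟹  sig = ⟨2 | 1⟩
  {1,4}:  v_{1} + v_{4} = v_{6}  ⟹  sig = ⟨2 | 1⟩
  {0,4}:  v_{0} + v_{4} = v_{2} + v_{5} + 2·v_{6}  ⟹  sig = ⟨2 | 1 1 2⟩
  {2,3,5,6}:  v_{2} + v_{3} + v_{5} + v_{6} = 0  ⟹  sig = ⟨4 | 0⟩
  {1,2,5,6}:  v_{1} + v_{2} + v_{5} + v_{6} = v_{0}  ⟹  sig = ⟨4 | 1⟩

Sorted signature multiset PRS(X):
[⟨2 | 1⟩, ⟨2 | 1⟩, ⟨2 | 1 1 2⟩, ⟨4 | 0⟩, ⟨4 | 1⟩]


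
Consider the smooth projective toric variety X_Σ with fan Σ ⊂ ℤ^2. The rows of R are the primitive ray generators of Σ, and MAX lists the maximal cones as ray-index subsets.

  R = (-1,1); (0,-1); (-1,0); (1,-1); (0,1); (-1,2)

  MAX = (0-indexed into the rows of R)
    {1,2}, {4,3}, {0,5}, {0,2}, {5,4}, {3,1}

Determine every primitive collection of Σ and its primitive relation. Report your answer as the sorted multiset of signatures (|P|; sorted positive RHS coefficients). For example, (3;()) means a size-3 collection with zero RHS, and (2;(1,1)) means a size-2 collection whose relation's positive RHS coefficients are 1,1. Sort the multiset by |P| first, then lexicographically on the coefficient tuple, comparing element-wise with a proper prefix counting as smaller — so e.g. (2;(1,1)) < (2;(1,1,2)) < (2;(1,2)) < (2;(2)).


Primitive collections (9):

  • {0,3}:  v_{0} + v_{3} = 0  ⇒ sig = (2;())
  • {1,4}:  v_{1} + v_{4} = 0  ⇒ sig = (2;())
  • {0,1}:  v_{0} + v_{1} = v_{2}  ⇒ sig = (2;(1))
  • {0,4}:  v_{0} + v_{4} = v_{5}  ⇒ sig = (2;(1))
  • {1,5}:  v_{1} + v_{5} = v_{0}  ⇒ sig = (2;(1))
  • {2,3}:  v_{2} + v_{3} = v_{1}  ⇒ sig = (2;(1))
  • {2,4}:  v_{2} + v_{4} = v_{0}  ⇒ sig = (2;(1))
  • {3,5}:  v_{3} + v_{5} = v_{4}  ⇒ sig = (2;(1))
  • {2,5}:  v_{2} + v_{5} = 2·v_{0}  ⇒ sig = (2;(2))

Signatures (|P|; sorted positive RHS coefficients), sorted:
{ (2;()) ×2,  (2;(1)) ×6,  (2;(2)) }


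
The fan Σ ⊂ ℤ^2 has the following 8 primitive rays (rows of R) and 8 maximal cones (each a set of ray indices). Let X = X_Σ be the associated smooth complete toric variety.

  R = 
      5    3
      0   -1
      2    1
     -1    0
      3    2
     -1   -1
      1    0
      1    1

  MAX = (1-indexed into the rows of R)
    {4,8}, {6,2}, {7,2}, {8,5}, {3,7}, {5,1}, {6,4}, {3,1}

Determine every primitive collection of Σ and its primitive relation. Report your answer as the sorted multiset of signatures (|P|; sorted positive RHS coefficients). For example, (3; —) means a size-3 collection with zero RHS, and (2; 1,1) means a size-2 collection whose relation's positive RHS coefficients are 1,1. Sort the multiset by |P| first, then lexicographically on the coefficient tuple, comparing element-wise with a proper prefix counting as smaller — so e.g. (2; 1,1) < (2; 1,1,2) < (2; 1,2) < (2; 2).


20 collections generate NE(X_Σ); each relation:

  P={4,7}:  v_{4} + v_{7} = 0  so sig = (2; —)
  P={6,8}:  v_{6} + v_{8} = 0  so sig = (2; —)
  P={2,4}:  v_{2} + v_{4} = v_{6}  so sig = (2; 1)
  P={2,8}:  v_{2} + v_{8} = v_{7}  so sig = (2; 1)
  P={3,4}:  v_{3} + v_{4} = v_{8}  so sig = (2; 1)
  P={3,5}:  v_{3} + v_{5} = v_{1}  so sig = (2; 1)
  P={3,6}:  v_{3} + v_{6} = v_{7}  so sig = (2; 1)
  P={3,8}:  v_{3} + v_{8} = v_{5}  so sig = (2; 1)
  P={5,6}:  v_{5} + v_{6} = v_{3}  so sig = (2; 1)
  P={6,7}:  v_{6} + v_{7} = v_{2}  so sig = (2; 1)
  P={7,8}:  v_{7} + v_{8} = v_{3}  so sig = (2; 1)
  P={1,4}:  v_{1} + v_{4} = v_{5} + v_{8}  so sig = (2; 1,1)
  P={2,5}:  v_{2} + v_{5} = v_{3} + v_{7}  so sig = (2; 1,1)
  P={1,2}:  v_{1} + v_{2} = 2·v_{3} + v_{7}  so sig = (2; 1,2)
  P={1,6}:  v_{1} + v_{6} = 2·v_{3}  so sig = (2; 2)
  P={1,8}:  v_{1} + v_{8} = 2·v_{5}  so sig = (2; 2)
  P={2,3}:  v_{2} + v_{3} = 2·v_{7}  so sig = (2; 2)
  P={4,5}:  v_{4} + v_{5} = 2·v_{8}  so sig = (2; 2)
  P={5,7}:  v_{5} + v_{7} = 2·v_{3}  so sig = (2; 2)
  P={1,7}:  v_{1} + v_{7} = 3·v_{3}  so sig = (2; 3)

Sorted signature multiset PRS(X):
    |P|=2: 20 collections, coeffs (), (), (1), (1), (1), (1), (1), (1), (1), (1), (1), (1,1), (1,1), (1,2), (2), (2), (2), (2), (2), (3)


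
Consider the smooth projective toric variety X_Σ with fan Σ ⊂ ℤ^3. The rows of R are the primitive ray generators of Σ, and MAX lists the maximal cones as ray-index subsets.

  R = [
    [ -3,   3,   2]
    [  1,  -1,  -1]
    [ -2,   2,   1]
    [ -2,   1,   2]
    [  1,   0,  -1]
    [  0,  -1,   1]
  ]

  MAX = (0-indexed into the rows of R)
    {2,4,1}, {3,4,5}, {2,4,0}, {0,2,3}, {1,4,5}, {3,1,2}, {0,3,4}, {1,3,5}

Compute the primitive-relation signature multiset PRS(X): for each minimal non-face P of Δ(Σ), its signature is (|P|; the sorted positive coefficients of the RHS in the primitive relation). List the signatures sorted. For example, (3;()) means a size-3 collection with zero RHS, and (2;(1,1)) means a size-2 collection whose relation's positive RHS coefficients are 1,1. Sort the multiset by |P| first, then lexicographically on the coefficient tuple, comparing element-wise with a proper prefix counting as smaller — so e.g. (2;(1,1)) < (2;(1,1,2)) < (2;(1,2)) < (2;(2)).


Primitive collections (5):

  • {0,1}:  v_{0} + v_{1} = v_{2}  so sig = (2;(1))
  • {2,5}:  v_{2} + v_{5} = v_{3}  so sig = (2;(1))
  • {0,5}:  v_{0} + v_{5} = 2·v_{3} + v_{4}  so sig = (2;(1,2))
  • {1,3,4}:  v_{1} + v_{3} + v_{4} = 0  so sig = (3;())
  • {2,3,4}:  v_{2} + v_{3} + v_{4} = v_{0}  so sig = (3;(1))

Hence PRS(X_Σ) =
    |P|=2: 3 collections, coeffs (1), (1), (1,2)
    |P|=3: 2 collections, coeffs (), (1)


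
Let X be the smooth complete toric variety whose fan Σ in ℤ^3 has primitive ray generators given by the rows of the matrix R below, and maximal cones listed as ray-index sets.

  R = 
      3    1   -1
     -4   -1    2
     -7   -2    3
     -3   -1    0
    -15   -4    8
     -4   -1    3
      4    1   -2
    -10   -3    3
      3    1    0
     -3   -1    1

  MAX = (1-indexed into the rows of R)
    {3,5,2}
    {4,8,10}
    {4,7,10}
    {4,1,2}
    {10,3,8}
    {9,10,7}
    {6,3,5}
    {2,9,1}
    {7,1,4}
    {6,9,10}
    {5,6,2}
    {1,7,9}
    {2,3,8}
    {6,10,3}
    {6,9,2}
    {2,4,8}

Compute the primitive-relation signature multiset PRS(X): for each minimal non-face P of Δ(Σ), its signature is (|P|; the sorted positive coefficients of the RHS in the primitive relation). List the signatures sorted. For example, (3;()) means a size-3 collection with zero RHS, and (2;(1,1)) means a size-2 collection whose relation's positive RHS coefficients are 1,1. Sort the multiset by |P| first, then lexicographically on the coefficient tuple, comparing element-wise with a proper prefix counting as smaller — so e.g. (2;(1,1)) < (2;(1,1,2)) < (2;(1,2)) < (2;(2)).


Minimal non-faces — 22 found among 10 rays, 16 max cones:

  • {1,10}:  v_{1} + v_{10} = 0  →  sig = (2;())
  • {2,7}:  v_{2} + v_{7} = 0  →  sig = (2;())
  • {4,9}:  v_{4} + v_{9} = 0  →  sig = (2;())
  • {1,3}:  v_{1} + v_{3} = v_{2}  →  sig = (2;(1))
  • {2,10}:  v_{2} + v_{10} = v_{3}  →  sig = (2;(1))
  • {3,4}:  v_{3} + v_{4} = v_{8}  →  sig = (2;(1))
  • {3,7}:  v_{3} + v_{7} = v_{10}  →  sig = (2;(1))
  • {3,9}:  v_{3} + v_{9} = v_{6}  →  sig = (2;(1))
  • {4,6}:  v_{4} + v_{6} = v_{3}  →  sig = (2;(1))
  • {8,9}:  v_{8} + v_{9} = v_{3}  →  sig = (2;(1))
  • {1,6}:  v_{1} + v_{6} = v_{2} + v_{9}  →  sig = (2;(1,1))
  • {1,8}:  v_{1} + v_{8} = v_{2} + v_{4}  →  sig = (2;(1,1))
  • {5,7}:  v_{5} + v_{7} = v_{3} + v_{6}  →  sig = (2;(1,1))
  • {6,7}:  v_{6} + v_{7} = v_{9} + v_{10}  →  sig = (2;(1,1))
  • {7,8}:  v_{7} + v_{8} = v_{4} + v_{10}  →  sig = (2;(1,1))
  • {1,5}:  v_{1} + v_{5} = 2·v_{2} + v_{6}  →  sig = (2;(1,2))
  • {4,5}:  v_{4} + v_{5} = v_{2} + 2·v_{3}  →  sig = (2;(1,2))
  • {5,9}:  v_{5} + v_{9} = v_{2} + 2·v_{6}  →  sig = (2;(1,2))
  • {5,10}:  v_{5} + v_{10} = 2·v_{3} + v_{6}  →  sig = (2;(1,2))
  • {5,8}:  v_{5} + v_{8} = v_{2} + 3·v_{3}  →  sig = (2;(1,3))
  • {6,8}:  v_{6} + v_{8} = 2·v_{3}  →  sig = (2;(2))
  • {2,3,6}:  v_{2} + v_{3} + v_{6} = v_{5}  →  sig = (3;(1))

Signatures (|P|; sorted positive RHS coefficients), sorted:
[(2;()), (2;()), (2;()), (2;(1)), (2;(1)), (2;(1)), (2;(1)), (2;(1)), (2;(1)), (2;(1)), (2;(1,1)), (2;(1,1)), (2;(1,1)), (2;(1,1)), (2;(1,1)), (2;(1,2)), (2;(1,2)), (2;(1,2)), (2;(1,2)), (2;(1,3)), (2;(2)), (3;(1))]


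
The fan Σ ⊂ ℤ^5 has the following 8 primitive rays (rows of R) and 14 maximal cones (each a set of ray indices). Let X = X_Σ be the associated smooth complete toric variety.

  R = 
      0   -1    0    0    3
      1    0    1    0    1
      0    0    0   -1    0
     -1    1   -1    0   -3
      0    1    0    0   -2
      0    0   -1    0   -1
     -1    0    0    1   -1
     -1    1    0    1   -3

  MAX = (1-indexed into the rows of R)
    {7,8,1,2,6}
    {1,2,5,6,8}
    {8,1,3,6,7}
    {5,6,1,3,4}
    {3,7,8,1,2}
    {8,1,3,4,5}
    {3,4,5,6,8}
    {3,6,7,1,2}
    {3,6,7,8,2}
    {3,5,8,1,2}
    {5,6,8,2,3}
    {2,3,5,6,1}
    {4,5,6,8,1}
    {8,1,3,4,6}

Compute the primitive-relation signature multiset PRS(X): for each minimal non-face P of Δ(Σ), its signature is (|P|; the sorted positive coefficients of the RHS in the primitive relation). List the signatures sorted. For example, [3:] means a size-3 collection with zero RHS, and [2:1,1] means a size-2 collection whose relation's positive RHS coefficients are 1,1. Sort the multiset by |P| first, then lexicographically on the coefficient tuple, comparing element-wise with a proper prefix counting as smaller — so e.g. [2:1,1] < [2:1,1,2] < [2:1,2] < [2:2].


Minimal non-faces — 5 found among 8 rays, 14 max cones:

  P={2,4}:  v_{2} + v_{4} = v_{5}  →  sig = [2:1]
  P={5,7}:  v_{5} + v_{7} = v_{8}  →  sig = [2:1]
  P={4,7}:  v_{4} + v_{7} = v_{1} + v_{3} + v_{6} + 2·v_{8}  →  sig = [2:1,1,1,2]
  P={1,2,3,6,8}:  v_{1} + v_{2} + v_{3} + v_{6} + v_{8} = 0  →  sig = [5:]
  P={1,3,5,6,8}:  v_{1} + v_{3} + v_{5} + v_{6} + v_{8} = v_{4}  →  sig = [5:1]

Signatures (|P|; sorted positive RHS coefficients), sorted:
    [2:1]
    [2:1]
    [2:1,1,1,2]
    [5:]
    [5:1]


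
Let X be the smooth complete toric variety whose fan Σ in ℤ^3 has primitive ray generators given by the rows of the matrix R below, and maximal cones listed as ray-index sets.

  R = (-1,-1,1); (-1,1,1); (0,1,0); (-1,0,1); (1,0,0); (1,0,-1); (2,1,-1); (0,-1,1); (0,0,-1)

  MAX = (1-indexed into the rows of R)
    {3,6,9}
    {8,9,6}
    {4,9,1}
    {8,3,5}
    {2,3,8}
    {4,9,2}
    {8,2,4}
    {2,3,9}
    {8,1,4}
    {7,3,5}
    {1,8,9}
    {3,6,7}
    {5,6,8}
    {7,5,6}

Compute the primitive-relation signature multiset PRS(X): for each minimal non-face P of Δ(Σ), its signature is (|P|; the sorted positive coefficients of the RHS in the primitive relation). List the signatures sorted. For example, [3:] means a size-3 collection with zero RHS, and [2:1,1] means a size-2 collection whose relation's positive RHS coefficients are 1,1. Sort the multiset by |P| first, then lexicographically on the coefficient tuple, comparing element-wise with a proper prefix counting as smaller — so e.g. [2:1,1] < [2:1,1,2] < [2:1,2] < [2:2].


20 minimal non-faces of Δ(Σ) (on 9 rays):

  P = {4,6}:  v_{4} + v_{6} = 0  →  sig = [2:]
  P = {1,3}:  v_{1} + v_{3} = v_{4}  →  sig = [2:1]
  P = {1,5}:  v_{1} + v_{5} = v_{8}  →  sig = [2:1]
  P = {1,7}:  v_{1} + v_{7} = v_{5}  →  sig = [2:1]
  P = {2,6}:  v_{2} + v_{6} = v_{3}  →  sig = [2:1]
  P = {3,4}:  v_{3} + v_{4} = v_{2}  →  sig = [2:1]
  P = {5,9}:  v_{5} + v_{9} = v_{6}  →  sig = [2:1]
  P = {1,6}:  v_{1} + v_{6} = v_{8} + v_{9}  →  sig = [2:1,1]
  P = {4,5}:  v_{4} + v_{5} = v_{3} + v_{8}  →  sig = [2:1,1]
  P = {4,7}:  v_{4} + v_{7} = v_{3} + v_{5}  →  sig = [2:1,1]
  P = {2,5}:  v_{2} + v_{5} = 2·v_{3} + v_{8}  →  sig = [2:1,2]
  P = {2,7}:  v_{2} + v_{7} = 2·v_{3} + v_{5}  →  sig = [2:1,2]
  P = {7,9}:  v_{7} + v_{9} = v_{3} + 2·v_{6}  →  sig = [2:1,2]
  P = {1,2}:  v_{1} + v_{2} = 2·v_{4}  →  sig = [2:2]
  P = {7,8}:  v_{7} + v_{8} = 2·v_{5}  →  sig = [2:2]
  P = {3,8,9}:  v_{3} + v_{8} + v_{9} = 0  →  sig = [3:]
  P = {2,8,9}:  v_{2} + v_{8} + v_{9} = v_{4}  →  sig = [3:1]
  P = {3,5,6}:  v_{3} + v_{5} + v_{6} = v_{7}  →  sig = [3:1]
  P = {3,6,8}:  v_{3} + v_{6} + v_{8} = v_{5}  →  sig = [3:1]
  P = {4,8,9}:  v_{4} + v_{8} + v_{9} = v_{1}  →  sig = [3:1]

Sorted signature multiset PRS(X):
[[2:], [2:1], [2:1], [2:1], [2:1], [2:1], [2:1], [2:1,1], [2:1,1], [2:1,1], [2:1,2], [2:1,2], [2:1,2], [2:2], [2:2], [3:], [3:1], [3:1], [3:1], [3:1]]


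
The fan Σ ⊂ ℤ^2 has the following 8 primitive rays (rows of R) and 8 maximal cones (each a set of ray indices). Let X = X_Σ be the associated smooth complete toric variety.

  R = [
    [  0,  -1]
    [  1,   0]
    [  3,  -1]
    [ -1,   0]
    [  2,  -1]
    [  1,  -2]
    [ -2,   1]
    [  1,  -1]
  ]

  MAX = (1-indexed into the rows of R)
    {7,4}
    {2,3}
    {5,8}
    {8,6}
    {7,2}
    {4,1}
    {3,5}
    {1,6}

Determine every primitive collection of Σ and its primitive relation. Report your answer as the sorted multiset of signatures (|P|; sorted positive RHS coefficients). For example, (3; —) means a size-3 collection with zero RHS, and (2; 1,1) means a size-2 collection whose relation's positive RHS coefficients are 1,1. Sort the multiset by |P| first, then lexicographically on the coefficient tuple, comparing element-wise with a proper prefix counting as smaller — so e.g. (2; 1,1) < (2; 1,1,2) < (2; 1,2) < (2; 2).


The 20 primitive collections of Σ (r=8, n=2):

  • {2,4}:  v_{2} + v_{4} = 0  so sig = (2; —)
  • {5,7}:  v_{5} + v_{7} = 0  so sig = (2; —)
  • {1,2}:  v_{1} + v_{2} = v_{8}  so sig = (2; 1)
  • {1,8}:  v_{1} + v_{8} = v_{6}  so sig = (2; 1)
  • {2,5}:  v_{2} + v_{5} = v_{3}  so sig = (2; 1)
  • {2,8}:  v_{2} + v_{8} = v_{5}  so sig = (2; 1)
  • {3,4}:  v_{3} + v_{4} = v_{5}  so sig = (2; 1)
  • {3,7}:  v_{3} + v_{7} = v_{2}  so sig = (2; 1)
  • {4,5}:  v_{4} + v_{5} = v_{8}  so sig = (2; 1)
  • {4,8}:  v_{4} + v_{8} = v_{1}  so sig = (2; 1)
  • {7,8}:  v_{7} + v_{8} = v_{4}  so sig = (2; 1)
  • {1,3}:  v_{1} + v_{3} = v_{5} + v_{8}  so sig = (2; 1,1)
  • {6,7}:  v_{6} + v_{7} = v_{1} + v_{4}  so sig = (2; 1,1)
  • {3,6}:  v_{3} + v_{6} = v_{5} + 2·v_{8}  so sig = (2; 1,2)
  • {1,5}:  v_{1} + v_{5} = 2·v_{8}  so sig = (2; 2)
  • {1,7}:  v_{1} + v_{7} = 2·v_{4}  so sig = (2; 2)
  • {2,6}:  v_{2} + v_{6} = 2·v_{8}  so sig = (2; 2)
  • {3,8}:  v_{3} + v_{8} = 2·v_{5}  so sig = (2; 2)
  • {4,6}:  v_{4} + v_{6} = 2·v_{1}  so sig = (2; 2)
  • {5,6}:  v_{5} + v_{6} = 3·v_{8}  so sig = (2; 3)

Signatures (|P|; sorted positive RHS coefficients), sorted:
    |P|=2: 20 collections, coeffs (), (), (1), (1), (1), (1), (1), (1), (1), (1), (1), (1,1), (1,1), (1,2), (2), (2), (2), (2), (2), (3)


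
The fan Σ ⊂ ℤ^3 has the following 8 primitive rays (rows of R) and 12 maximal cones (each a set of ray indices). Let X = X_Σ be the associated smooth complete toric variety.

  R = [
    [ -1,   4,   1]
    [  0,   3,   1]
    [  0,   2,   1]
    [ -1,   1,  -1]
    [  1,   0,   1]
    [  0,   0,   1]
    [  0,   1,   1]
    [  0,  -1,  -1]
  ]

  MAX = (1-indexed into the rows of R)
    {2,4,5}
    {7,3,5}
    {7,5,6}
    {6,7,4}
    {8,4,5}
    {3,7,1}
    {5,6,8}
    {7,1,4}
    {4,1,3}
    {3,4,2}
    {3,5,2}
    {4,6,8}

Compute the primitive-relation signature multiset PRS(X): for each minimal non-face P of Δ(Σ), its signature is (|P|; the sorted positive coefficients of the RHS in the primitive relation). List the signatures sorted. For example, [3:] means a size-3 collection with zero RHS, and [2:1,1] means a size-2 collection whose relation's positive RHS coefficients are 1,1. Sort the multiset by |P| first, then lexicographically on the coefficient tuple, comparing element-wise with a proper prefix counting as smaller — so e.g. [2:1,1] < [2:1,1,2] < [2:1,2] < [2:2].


The 14 primitive collections of Σ (r=8, n=3):

  P={7,8}:  v_{7} + v_{8} = 0  ⇒ sig = [2:]
  P={1,8}:  v_{1} + v_{8} = v_{3} + v_{4}  ⇒ sig = [2:1,1]
  P={2,6}:  v_{2} + v_{6} = v_{3} + v_{7}  ⇒ sig = [2:1,1]
  P={3,8}:  v_{3} + v_{8} = v_{4} + v_{5}  ⇒ sig = [2:1,1]
  P={1,2}:  v_{1} + v_{2} = 3·v_{3} + v_{4}  ⇒ sig = [2:1,3]
  P={1,6}:  v_{1} + v_{6} = v_{4} + 3·v_{7}  ⇒ sig = [2:1,3]
  P={1,5}:  v_{1} + v_{5} = 2·v_{3}  ⇒ sig = [2:2]
  P={2,7}:  v_{2} + v_{7} = 2·v_{3}  ⇒ sig = [2:2]
  P={3,6}:  v_{3} + v_{6} = 2·v_{7}  ⇒ sig = [2:2]
  P={2,8}:  v_{2} + v_{8} = 2·v_{4} + 2·v_{5}  ⇒ sig = [2:2,2]
  P={3,4,5}:  v_{3} + v_{4} + v_{5} = v_{2}  ⇒ sig = [3:1]
  P={3,4,7}:  v_{3} + v_{4} + v_{7} = v_{1}  ⇒ sig = [3:1]
  P={4,5,6}:  v_{4} + v_{5} + v_{6} = v_{7}  ⇒ sig = [3:1]
  P={4,5,7}:  v_{4} + v_{5} + v_{7} = v_{3}  ⇒ sig = [3:1]

so the primitive-relation signature multiset is
    |P|=2: 10 collections, coeffs (), (1,1), (1,1), (1,1), (1,3), (1,3), (2), (2), (2), (2,2)
    |P|=3: 4 collections, coeffs (1), (1), (1), (1)


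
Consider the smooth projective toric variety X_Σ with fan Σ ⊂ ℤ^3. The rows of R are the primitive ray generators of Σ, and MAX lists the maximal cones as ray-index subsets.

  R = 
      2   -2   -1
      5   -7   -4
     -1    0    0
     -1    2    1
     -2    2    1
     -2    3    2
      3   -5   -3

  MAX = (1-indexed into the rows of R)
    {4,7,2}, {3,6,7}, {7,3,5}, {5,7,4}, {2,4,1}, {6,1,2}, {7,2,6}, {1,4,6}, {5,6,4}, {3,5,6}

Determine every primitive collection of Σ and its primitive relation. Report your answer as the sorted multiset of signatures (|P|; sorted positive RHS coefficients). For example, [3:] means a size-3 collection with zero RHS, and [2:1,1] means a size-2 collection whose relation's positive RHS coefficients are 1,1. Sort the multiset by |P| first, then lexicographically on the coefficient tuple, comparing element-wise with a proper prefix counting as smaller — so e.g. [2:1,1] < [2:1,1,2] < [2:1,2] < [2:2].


9 collections generate NE(X_Σ); each relation:

  • {1,5}:  v_{1} + v_{5} = 0  ⇒ sig = [2:]
  • {1,7}:  v_{1} + v_{7} = v_{2}  ⇒ sig = [2:1]
  • {2,5}:  v_{2} + v_{5} = v_{7}  ⇒ sig = [2:1]
  • {3,4}:  v_{3} + v_{4} = v_{5}  ⇒ sig = [2:1]
  • {1,3}:  v_{1} + v_{3} = v_{6} + v_{7}  ⇒ sig = [2:1,1]
  • {2,3}:  v_{2} + v_{3} = v_{6} + 2·v_{7}  ⇒ sig = [2:1,2]
  • {4,6,7}:  v_{4} + v_{6} + v_{7} = 0  ⇒ sig = [3:]
  • {2,4,6}:  v_{2} + v_{4} + v_{6} = v_{1}  ⇒ sig = [3:1]
  • {5,6,7}:  v_{5} + v_{6} + v_{7} = v_{3}  ⇒ sig = [3:1]

Hence PRS(X_Σ) =
    [2:]
    [2:1]
    [2:1]
    [2:1]
    [2:1,1]
    [2:1,2]
    [3:]
    [3:1]
    [3:1]


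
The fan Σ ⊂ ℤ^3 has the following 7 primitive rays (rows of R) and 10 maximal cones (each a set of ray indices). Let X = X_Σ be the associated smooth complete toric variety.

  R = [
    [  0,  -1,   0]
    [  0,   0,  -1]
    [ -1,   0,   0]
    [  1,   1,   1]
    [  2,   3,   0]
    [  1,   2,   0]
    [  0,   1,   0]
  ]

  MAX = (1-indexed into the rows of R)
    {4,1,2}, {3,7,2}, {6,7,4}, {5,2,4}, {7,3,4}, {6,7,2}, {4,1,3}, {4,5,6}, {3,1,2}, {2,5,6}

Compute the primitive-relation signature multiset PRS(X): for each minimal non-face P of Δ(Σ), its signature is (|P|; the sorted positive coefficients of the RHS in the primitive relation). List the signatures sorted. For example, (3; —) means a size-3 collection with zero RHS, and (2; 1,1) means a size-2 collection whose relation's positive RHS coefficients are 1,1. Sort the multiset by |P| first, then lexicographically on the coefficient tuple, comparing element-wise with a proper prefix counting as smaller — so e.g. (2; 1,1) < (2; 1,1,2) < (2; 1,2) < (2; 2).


|primitive collections| = 9. Relations:

  {1,7}:  v_{1} + v_{7} = 0  ⟹  sig = (2; —)
  {1,6}:  v_{1} + v_{6} = v_{2} + v_{4}  ⟹  sig = (2; 1,1)
  {3,5}:  v_{3} + v_{5} = v_{6} + v_{7}  ⟹  sig = (2; 1,1)
  {3,6}:  v_{3} + v_{6} = 2·v_{7}  ⟹  sig = (2; 2)
  {5,7}:  v_{5} + v_{7} = 2·v_{6}  ⟹  sig = (2; 2)
  {1,5}:  v_{1} + v_{5} = 2·v_{2} + 2·v_{4}  ⟹  sig = (2; 2,2)
  {2,3,4}:  v_{2} + v_{3} + v_{4} = v_{7}  ⟹  sig = (3; 1)
  {2,4,6}:  v_{2} + v_{4} + v_{6} = v_{5}  ⟹  sig = (3; 1)
  {2,4,7}:  v_{2} + v_{4} + v_{7} = v_{6}  ⟹  sig = (3; 1)

so the primitive-relation signature multiset is
    |P|=2: 6 collections, coeffs (), (1,1), (1,1), (2), (2), (2,2)
    |P|=3: 3 collections, coeffs (1), (1), (1)


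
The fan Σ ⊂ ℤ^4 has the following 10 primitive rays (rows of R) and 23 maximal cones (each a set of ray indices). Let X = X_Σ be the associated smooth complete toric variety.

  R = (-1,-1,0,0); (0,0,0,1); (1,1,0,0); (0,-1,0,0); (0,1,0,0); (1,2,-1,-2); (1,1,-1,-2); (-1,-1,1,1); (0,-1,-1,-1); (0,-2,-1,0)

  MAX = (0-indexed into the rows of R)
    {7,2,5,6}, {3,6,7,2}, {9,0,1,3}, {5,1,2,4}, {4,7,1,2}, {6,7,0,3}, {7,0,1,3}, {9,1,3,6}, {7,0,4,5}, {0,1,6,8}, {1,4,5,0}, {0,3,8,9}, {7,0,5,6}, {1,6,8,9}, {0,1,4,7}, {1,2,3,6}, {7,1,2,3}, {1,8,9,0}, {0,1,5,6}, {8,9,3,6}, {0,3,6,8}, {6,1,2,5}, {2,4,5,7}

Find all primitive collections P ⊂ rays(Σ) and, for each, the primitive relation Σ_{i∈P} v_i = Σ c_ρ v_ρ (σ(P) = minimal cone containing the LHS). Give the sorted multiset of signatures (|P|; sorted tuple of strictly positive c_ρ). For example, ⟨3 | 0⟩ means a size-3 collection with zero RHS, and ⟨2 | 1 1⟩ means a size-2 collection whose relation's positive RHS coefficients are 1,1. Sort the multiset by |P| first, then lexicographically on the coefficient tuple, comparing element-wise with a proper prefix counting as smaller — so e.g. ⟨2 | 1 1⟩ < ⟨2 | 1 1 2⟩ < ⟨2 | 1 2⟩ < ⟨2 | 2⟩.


17 collections generate NE(X_Σ); each relation:

  • {0,2}:  v_{0} + v_{2} = 0  →  sig = ⟨2 | 0⟩
  • {3,4}:  v_{3} + v_{4} = 0  →  sig = ⟨2 | 0⟩
  • {3,5}:  v_{3} + v_{5} = v_{6}  →  sig = ⟨2 | 1⟩
  • {4,6}:  v_{4} + v_{6} = v_{5}  →  sig = ⟨2 | 1⟩
  • {4,9}:  v_{4} + v_{9} = v_{1} + v_{8}  →  sig = ⟨2 | 1 1⟩
  • {7,8}:  v_{7} + v_{8} = v_{0} + v_{3}  →  sig = ⟨2 | 1 1⟩
  • {2,8}:  v_{2} + v_{8} = v_{1} + v_{3} + v_{6}  →  sig = ⟨2 | 1 1 1⟩
  • {4,8}:  v_{4} + v_{8} = v_{0} + v_{1} + v_{6}  →  sig = ⟨2 | 1 1 1⟩
  • {5,9}:  v_{5} + v_{9} = v_{1} + v_{6} + v_{8}  →  sig = ⟨2 | 1 1 1⟩
  • {5,8}:  v_{5} + v_{8} = v_{0} + v_{1} + 2·v_{6}  →  sig = ⟨2 | 1 1 2⟩
  • {7,9}:  v_{7} + v_{9} = v_{0} + v_{1} + 2·v_{3}  →  sig = ⟨2 | 1 1 2⟩
  • {2,9}:  v_{2} + v_{9} = 2·v_{1} + 2·v_{3} + v_{6}  →  sig = ⟨2 | 1 2 2⟩
  • {1,6,7}:  v_{1} + v_{6} + v_{7} = 0  →  sig = ⟨3 | 0⟩
  • {1,3,8}:  v_{1} + v_{3} + v_{8} = v_{9}  →  sig = ⟨3 | 1⟩
  • {1,5,7}:  v_{1} + v_{5} + v_{7} = v_{4}  →  sig = ⟨3 | 1⟩
  • {0,6,9}:  v_{0} + v_{6} + v_{9} = 2·v_{8}  →  sig = ⟨3 | 2⟩
  • {0,1,3,6}:  v_{0} + v_{1} + v_{3} + v_{6} = v_{8}  →  sig = ⟨4 | 1⟩

so the primitive-relation signature multiset is
    |P|=2: 12 collections, coeffs (), (), (1), (1), (1,1), (1,1), (1,1,1), (1,1,1), (1,1,1), (1,1,2), (1,1,2), (1,2,2)
    |P|=3: 4 collections, coeffs (), (1), (1), (2)
    |P|=4: 1 collection, coeffs (1)


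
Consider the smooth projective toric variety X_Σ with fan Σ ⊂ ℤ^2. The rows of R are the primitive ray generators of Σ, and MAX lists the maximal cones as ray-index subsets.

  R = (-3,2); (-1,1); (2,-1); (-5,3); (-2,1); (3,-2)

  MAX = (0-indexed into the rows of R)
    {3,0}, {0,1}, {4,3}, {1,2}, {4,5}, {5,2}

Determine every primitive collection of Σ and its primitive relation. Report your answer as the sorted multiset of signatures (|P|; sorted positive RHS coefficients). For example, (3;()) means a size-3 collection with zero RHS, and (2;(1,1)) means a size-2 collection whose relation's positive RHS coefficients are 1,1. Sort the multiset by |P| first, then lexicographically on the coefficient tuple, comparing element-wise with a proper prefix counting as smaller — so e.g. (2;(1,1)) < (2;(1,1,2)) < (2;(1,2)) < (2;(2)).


Σ has 9 primitive collections:

  P = {0,5}:  v_{0} + v_{5} = 0  ⇒ sig = (2;())
  P = {2,4}:  v_{2} + v_{4} = 0  ⇒ sig = (2;())
  P = {0,2}:  v_{0} + v_{2} = v_{1}  ⇒ sig = (2;(1))
  P = {0,4}:  v_{0} + v_{4} = v_{3}  ⇒ sig = (2;(1))
  P = {1,4}:  v_{1} + v_{4} = v_{0}  ⇒ sig = (2;(1))
  P = {1,5}:  v_{1} + v_{5} = v_{2}  ⇒ sig = (2;(1))
  P = {2,3}:  v_{2} + v_{3} = v_{0}  ⇒ sig = (2;(1))
  P = {3,5}:  v_{3} + v_{5} = v_{4}  ⇒ sig = (2;(1))
  P = {1,3}:  v_{1} + v_{3} = 2·v_{0}  ⇒ sig = (2;(2))

Signatures (|P|; sorted positive RHS coefficients), sorted:
    |P|=2: 9 collections, coeffs (), (), (1), (1), (1), (1), (1), (1), (2)


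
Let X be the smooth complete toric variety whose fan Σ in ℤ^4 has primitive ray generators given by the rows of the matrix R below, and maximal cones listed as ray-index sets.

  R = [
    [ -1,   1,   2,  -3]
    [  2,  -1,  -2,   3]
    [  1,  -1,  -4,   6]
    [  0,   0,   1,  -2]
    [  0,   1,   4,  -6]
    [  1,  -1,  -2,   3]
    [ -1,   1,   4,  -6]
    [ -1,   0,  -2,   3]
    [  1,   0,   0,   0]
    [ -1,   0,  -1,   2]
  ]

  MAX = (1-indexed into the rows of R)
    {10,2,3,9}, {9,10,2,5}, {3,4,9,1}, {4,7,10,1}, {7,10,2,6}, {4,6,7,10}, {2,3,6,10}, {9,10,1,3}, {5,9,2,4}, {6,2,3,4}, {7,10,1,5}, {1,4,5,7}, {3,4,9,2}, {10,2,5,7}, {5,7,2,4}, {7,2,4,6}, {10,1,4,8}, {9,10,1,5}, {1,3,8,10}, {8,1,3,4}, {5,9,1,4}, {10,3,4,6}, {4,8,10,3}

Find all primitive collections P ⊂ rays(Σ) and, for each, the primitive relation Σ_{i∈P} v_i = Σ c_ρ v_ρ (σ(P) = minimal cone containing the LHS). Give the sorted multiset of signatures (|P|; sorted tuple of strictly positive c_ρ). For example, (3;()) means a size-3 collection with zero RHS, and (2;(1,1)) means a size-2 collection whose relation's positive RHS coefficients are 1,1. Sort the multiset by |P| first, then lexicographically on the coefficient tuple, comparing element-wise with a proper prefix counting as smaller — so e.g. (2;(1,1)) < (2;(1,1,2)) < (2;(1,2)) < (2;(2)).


Δ(Σ) — 10 vertices, 16 min non-faces:

  P={1,6}:  v_{1} + v_{6} = 0  ⇒ sig = (2;())
  P={3,7}:  v_{3} + v_{7} = 0  ⇒ sig = (2;())
  P={1,2}:  v_{1} + v_{2} = v_{9}  ⇒ sig = (2;(1))
  P={2,8}:  v_{2} + v_{8} = v_{3}  ⇒ sig = (2;(1))
  P={3,5}:  v_{3} + v_{5} = v_{9}  ⇒ sig = (2;(1))
  P={5,8}:  v_{5} + v_{8} = v_{1}  ⇒ sig = (2;(1))
  P={6,9}:  v_{6} + v_{9} = v_{2}  ⇒ sig = (2;(1))
  P={7,9}:  v_{7} + v_{9} = v_{5}  ⇒ sig = (2;(1))
  P={5,6}:  v_{5} + v_{6} = v_{2} + v_{7}  ⇒ sig = (2;(1,1))
  P={8,9}:  v_{8} + v_{9} = v_{1} + v_{3}  ⇒ sig = (2;(1,1))
  P={6,8}:  v_{6} + v_{8} = v_{3} + v_{4} + v_{10}  ⇒ sig = (2;(1,1,1))
  P={7,8}:  v_{7} + v_{8} = v_{1} + v_{4} + v_{10}  ⇒ sig = (2;(1,1,1))
  P={4,9,10}:  v_{4} + v_{9} + v_{10} = 0  ⇒ sig = (3;())
  P={2,4,10}:  v_{2} + v_{4} + v_{10} = v_{6}  ⇒ sig = (3;(1))
  P={4,5,10}:  v_{4} + v_{5} + v_{10} = v_{7}  ⇒ sig = (3;(1))
  P={1,3,4,10}:  v_{1} + v_{3} + v_{4} + v_{10} = v_{8}  ⇒ sig = (4;(1))

Signatures (|P|; sorted positive RHS coefficients), sorted:
{ (2;()) ×2,  (2;(1)) ×6,  (2;(1,1)) ×2,  (2;(1,1,1)) ×2,  (3;()),  (3;(1)) ×2,  (4;(1)) }


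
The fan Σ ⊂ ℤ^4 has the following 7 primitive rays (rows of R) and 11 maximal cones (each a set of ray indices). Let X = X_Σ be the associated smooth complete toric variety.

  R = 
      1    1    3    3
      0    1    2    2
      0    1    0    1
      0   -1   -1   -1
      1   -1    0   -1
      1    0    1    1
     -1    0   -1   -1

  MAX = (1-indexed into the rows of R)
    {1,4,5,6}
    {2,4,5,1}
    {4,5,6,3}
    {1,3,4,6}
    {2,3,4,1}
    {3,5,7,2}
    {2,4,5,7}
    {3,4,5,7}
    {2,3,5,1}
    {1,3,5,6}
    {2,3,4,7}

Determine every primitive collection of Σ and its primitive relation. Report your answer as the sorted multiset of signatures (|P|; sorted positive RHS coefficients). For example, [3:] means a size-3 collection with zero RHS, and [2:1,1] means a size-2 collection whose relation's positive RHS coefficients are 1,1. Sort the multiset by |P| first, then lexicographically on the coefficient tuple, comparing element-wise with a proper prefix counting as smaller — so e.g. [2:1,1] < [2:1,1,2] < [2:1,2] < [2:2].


Δ(Σ) — 7 vertices, 5 min non-faces:

  P = {6,7}:  v_{6} + v_{7} = 0 — sig = [2:]
  P = {1,7}:  v_{1} + v_{7} = v_{2} — sig = [2:1]
  P = {2,6}:  v_{2} + v_{6} = v_{1} — sig = [2:1]
  P = {2,3,4,5}:  v_{2} + v_{3} + v_{4} + v_{5} = v_{6} — sig = [4:1]
  P = {1,3,4,5}:  v_{1} + v_{3} + v_{4} + v_{5} = 2·v_{6} — sig = [4:2]

Hence PRS(X_Σ) =
{ [2:],  [2:1] ×2,  [4:1],  [4:2] }


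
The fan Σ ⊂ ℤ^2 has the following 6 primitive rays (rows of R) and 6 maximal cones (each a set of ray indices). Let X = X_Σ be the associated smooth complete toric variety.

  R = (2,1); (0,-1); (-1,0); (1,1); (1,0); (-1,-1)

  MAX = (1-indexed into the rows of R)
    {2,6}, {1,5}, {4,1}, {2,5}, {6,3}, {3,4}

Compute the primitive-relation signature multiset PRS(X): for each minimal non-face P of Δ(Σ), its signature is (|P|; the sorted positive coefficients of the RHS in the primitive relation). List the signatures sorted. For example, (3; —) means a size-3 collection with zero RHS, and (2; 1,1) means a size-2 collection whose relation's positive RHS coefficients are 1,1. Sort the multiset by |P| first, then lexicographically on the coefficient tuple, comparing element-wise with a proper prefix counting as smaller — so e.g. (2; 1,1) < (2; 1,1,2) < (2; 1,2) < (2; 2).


Primitive collections (9):

  • {3,5}:  v_{3} + v_{5} = 0  ⇒ sig = (2; —)
  • {4,6}:  v_{4} + v_{6} = 0  ⇒ sig = (2; —)
  • {1,3}:  v_{1} + v_{3} = v_{4}  ⇒ sig = (2; 1)
  • {1,6}:  v_{1} + v_{6} = v_{5}  ⇒ sig = (2; 1)
  • {2,3}:  v_{2} + v_{3} = v_{6}  ⇒ sig = (2; 1)
  • {2,4}:  v_{2} + v_{4} = v_{5}  ⇒ sig = (2; 1)
  • {4,5}:  v_{4} + v_{5} = v_{1}  ⇒ sig = (2; 1)
  • {5,6}:  v_{5} + v_{6} = v_{2}  ⇒ sig = (2; 1)
  • {1,2}:  v_{1} + v_{2} = 2·v_{5}  ⇒ sig = (2; 2)

Sorted signature multiset PRS(X):
    |P|=2: 9 collections, coeffs (), (), (1), (1), (1), (1), (1), (1), (2)


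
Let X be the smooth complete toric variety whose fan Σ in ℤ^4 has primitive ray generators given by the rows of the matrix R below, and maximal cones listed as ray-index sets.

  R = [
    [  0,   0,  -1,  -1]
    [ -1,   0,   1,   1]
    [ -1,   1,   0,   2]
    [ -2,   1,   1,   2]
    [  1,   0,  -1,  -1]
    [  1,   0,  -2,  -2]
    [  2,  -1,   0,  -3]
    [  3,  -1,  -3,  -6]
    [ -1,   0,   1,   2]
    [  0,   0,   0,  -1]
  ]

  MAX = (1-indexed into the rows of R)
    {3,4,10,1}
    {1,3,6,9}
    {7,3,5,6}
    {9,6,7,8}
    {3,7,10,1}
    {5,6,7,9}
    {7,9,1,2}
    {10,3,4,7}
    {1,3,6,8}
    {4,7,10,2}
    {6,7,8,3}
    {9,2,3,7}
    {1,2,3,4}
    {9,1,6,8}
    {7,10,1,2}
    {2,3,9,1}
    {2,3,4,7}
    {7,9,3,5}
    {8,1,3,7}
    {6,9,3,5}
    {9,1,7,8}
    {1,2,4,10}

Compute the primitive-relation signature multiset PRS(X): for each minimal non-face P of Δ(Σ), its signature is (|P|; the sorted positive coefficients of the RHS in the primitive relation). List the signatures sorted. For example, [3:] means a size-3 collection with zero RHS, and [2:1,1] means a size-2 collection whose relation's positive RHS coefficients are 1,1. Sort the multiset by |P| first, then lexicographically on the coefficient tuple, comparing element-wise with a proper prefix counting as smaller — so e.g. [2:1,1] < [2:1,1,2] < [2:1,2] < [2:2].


Primitive collections (20):

  {2,5}:  v_{2} + v_{5} = 0  ⟹  sig = [2:]
  {1,5}:  v_{1} + v_{5} = v_{6}  ⟹  sig = [2:1]
  {2,6}:  v_{2} + v_{6} = v_{1}  ⟹  sig = [2:1]
  {9,10}:  v_{9} + v_{10} = v_{2}  ⟹  sig = [2:1]
  {4,5}:  v_{4} + v_{5} = v_{3} + v_{10}  ⟹  sig = [2:1,1]
  {4,6}:  v_{4} + v_{6} = v_{1} + v_{3} + v_{10}  ⟹  sig = [2:1,1,1]
  {5,10}:  v_{5} + v_{10} = v_{1} + v_{3} + v_{7}  ⟹  sig = [2:1,1,1]
  {4,8}:  v_{4} + v_{8} = 2·v_{1} + v_{3} + v_{7} + v_{10}  ⟹  sig = [2:1,1,1,2]
  {6,10}:  v_{6} + v_{10} = 2·v_{1} + v_{3} + v_{7}  ⟹  sig = [2:1,1,2]
  {2,8}:  v_{2} + v_{8} = 2·v_{1} + v_{7}  ⟹  sig = [2:1,2]
  {4,9}:  v_{4} + v_{9} = 2·v_{2} + v_{3}  ⟹  sig = [2:1,2]
  {5,8}:  v_{5} + v_{8} = 2·v_{6} + v_{7}  ⟹  sig = [2:1,2]
  {8,10}:  v_{8} + v_{10} = 3·v_{1} + v_{3} + 2·v_{7}  ⟹  sig = [2:1,2,3]
  {1,6,7}:  v_{1} + v_{6} + v_{7} = v_{8}  ⟹  sig = [3:1]
  {2,3,10}:  v_{2} + v_{3} + v_{10} = v_{4}  ⟹  sig = [3:1]
  {3,8,9}:  v_{3} + v_{8} + v_{9} = v_{6}  ⟹  sig = [3:1]
  {1,4,7}:  v_{1} + v_{4} + v_{7} = 2·v_{10}  ⟹  sig = [3:2]
  {1,3,7,9}:  v_{1} + v_{3} + v_{7} + v_{9} = 0  ⟹  sig = [4:]
  {1,2,3,7}:  v_{1} + v_{2} + v_{3} + v_{7} = v_{10}  ⟹  sig = [4:1]
  {3,6,7,9}:  v_{3} + v_{6} + v_{7} + v_{9} = v_{5}  ⟹  sig = [4:1]

Hence PRS(X_Σ) =
[[2:], [2:1], [2:1], [2:1], [2:1,1], [2:1,1,1], [2:1,1,1], [2:1,1,1,2], [2:1,1,2], [2:1,2], [2:1,2], [2:1,2], [2:1,2,3], [3:1], [3:1], [3:1], [3:2], [4:], [4:1], [4:1]]


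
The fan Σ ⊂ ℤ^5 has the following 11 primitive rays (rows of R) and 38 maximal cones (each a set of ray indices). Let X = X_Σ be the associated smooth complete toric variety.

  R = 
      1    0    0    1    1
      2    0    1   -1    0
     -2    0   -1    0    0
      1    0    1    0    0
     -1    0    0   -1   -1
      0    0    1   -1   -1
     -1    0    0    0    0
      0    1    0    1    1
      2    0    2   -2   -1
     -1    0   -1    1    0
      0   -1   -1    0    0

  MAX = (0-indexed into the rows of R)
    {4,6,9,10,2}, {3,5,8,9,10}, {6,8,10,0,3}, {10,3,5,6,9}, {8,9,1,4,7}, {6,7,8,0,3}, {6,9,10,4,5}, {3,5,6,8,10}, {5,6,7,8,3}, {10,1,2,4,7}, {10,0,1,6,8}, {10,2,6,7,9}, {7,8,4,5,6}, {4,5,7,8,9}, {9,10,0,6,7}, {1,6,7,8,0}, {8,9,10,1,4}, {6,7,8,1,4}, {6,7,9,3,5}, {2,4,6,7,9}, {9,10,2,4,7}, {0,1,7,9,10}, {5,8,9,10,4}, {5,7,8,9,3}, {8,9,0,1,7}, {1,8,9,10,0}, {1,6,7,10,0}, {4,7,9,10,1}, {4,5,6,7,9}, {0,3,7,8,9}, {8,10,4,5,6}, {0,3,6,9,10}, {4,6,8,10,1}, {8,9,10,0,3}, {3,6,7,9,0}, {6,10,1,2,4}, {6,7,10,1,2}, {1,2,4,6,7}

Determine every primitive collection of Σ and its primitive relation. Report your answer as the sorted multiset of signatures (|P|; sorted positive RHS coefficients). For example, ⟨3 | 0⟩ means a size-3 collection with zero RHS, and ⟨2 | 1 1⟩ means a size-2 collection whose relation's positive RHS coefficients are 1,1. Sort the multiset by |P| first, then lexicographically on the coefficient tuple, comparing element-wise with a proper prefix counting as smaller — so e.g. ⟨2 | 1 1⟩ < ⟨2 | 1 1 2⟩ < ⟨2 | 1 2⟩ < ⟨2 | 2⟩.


16 collections generate NE(X_Σ); each relation:

  P={0,4}:  v_{0} + v_{4} = 0  ⇒ sig = ⟨2 | 0⟩
  P={0,5}:  v_{0} + v_{5} = v_{3}  ⇒ sig = ⟨2 | 1⟩
  P={1,5}:  v_{1} + v_{5} = v_{8}  ⇒ sig = ⟨2 | 1⟩
  P={2,3}:  v_{2} + v_{3} = v_{6}  ⇒ sig = ⟨2 | 1⟩
  P={3,4}:  v_{3} + v_{4} = v_{5}  ⇒ sig = ⟨2 | 1⟩
  P={1,3}:  v_{1} + v_{3} = v_{0} + v_{8}  ⇒ sig = ⟨2 | 1 1⟩
  P={2,5}:  v_{2} + v_{5} = v_{4} + v_{6}  ⇒ sig = ⟨2 | 1 1⟩
  P={0,2}:  v_{0} + v_{2} = v_{6} + v_{7} + v_{10}  ⇒ sig = ⟨2 | 1 1 1⟩
  P={2,8}:  v_{2} + v_{8} = v_{1} + v_{4} + v_{6}  ⇒ sig = ⟨2 | 1 1 1⟩
  P={1,6,9}:  v_{1} + v_{6} + v_{9} = 0  ⇒ sig = ⟨3 | 0⟩
  P={5,7,10}:  v_{5} + v_{7} + v_{10} = 0  ⇒ sig = ⟨3 | 0⟩
  P={3,7,10}:  v_{3} + v_{7} + v_{10} = v_{0}  ⇒ sig = ⟨3 | 1⟩
  P={6,8,9}:  v_{6} + v_{8} + v_{9} = v_{5}  ⇒ sig = ⟨3 | 1⟩
  P={7,8,10}:  v_{7} + v_{8} + v_{10} = v_{1}  ⇒ sig = ⟨3 | 1⟩
  P={1,2,9}:  v_{1} + v_{2} + v_{9} = v_{4} + v_{7} + v_{10}  ⇒ sig = ⟨3 | 1 1 1⟩
  P={4,6,7,10}:  v_{4} + v_{6} + v_{7} + v_{10} = v_{2}  ⇒ sig = ⟨4 | 1⟩

Hence PRS(X_Σ) =
    |P|=2: 9 collections, coeffs (), (1), (1), (1), (1), (1,1), (1,1), (1,1,1), (1,1,1)
    |P|=3: 6 collections, coeffs (), (), (1), (1), (1), (1,1,1)
    |P|=4: 1 collection, coeffs (1)


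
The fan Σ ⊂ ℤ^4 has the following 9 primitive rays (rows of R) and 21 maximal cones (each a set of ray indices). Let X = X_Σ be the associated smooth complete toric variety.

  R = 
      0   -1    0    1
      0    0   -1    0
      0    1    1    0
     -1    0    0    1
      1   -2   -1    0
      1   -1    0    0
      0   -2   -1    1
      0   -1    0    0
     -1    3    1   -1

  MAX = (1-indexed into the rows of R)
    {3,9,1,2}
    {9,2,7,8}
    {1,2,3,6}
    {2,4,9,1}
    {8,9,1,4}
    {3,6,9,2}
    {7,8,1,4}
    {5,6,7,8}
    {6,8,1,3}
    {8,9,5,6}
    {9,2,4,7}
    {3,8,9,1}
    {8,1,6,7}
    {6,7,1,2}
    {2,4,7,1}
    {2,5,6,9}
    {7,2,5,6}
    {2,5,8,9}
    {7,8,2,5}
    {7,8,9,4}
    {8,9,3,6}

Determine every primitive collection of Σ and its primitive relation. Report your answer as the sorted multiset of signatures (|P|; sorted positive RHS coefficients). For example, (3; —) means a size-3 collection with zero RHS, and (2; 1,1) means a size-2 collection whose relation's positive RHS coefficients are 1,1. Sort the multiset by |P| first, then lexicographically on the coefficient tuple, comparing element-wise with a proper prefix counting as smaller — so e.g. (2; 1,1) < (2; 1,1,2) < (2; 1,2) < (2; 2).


Primitive collections (14):

  P = {3,5}:  v_{3} + v_{5} = v_{6}  so sig = (2; 1)
  P = {3,7}:  v_{3} + v_{7} = v_{1}  so sig = (2; 1)
  P = {4,5}:  v_{4} + v_{5} = v_{7}  so sig = (2; 1)
  P = {4,6}:  v_{4} + v_{6} = v_{1}  so sig = (2; 1)
  P = {1,5}:  v_{1} + v_{5} = v_{6} + v_{7}  so sig = (2; 1,1)
  P = {3,4}:  v_{3} + v_{4} = 2·v_{1} + v_{9}  so sig = (2; 1,2)
  P = {2,3,8}:  v_{2} + v_{3} + v_{8} = 0  so sig = (3; —)
  P = {6,7,9}:  v_{6} + v_{7} + v_{9} = 0  so sig = (3; —)
  P = {1,2,8}:  v_{1} + v_{2} + v_{8} = v_{7}  so sig = (3; 1)
  P = {1,6,9}:  v_{1} + v_{6} + v_{9} = v_{3}  so sig = (3; 1)
  P = {1,7,9}:  v_{1} + v_{7} + v_{9} = v_{4}  so sig = (3; 1)
  P = {2,6,8}:  v_{2} + v_{6} + v_{8} = v_{5}  so sig = (3; 1)
  P = {5,7,9}:  v_{5} + v_{7} + v_{9} = v_{2} + v_{8}  so sig = (3; 1,1)
  P = {2,4,8}:  v_{2} + v_{4} + v_{8} = 2·v_{7} + v_{9}  so sig = (3; 1,2)

Signatures (|P|; sorted positive RHS coefficients), sorted:
    (2; 1)
    (2; 1)
    (2; 1)
    (2; 1)
    (2; 1,1)
    (2; 1,2)
    (3; —)
    (3; —)
    (3; 1)
    (3; 1)
    (3; 1)
    (3; 1)
    (3; 1,1)
    (3; 1,2)


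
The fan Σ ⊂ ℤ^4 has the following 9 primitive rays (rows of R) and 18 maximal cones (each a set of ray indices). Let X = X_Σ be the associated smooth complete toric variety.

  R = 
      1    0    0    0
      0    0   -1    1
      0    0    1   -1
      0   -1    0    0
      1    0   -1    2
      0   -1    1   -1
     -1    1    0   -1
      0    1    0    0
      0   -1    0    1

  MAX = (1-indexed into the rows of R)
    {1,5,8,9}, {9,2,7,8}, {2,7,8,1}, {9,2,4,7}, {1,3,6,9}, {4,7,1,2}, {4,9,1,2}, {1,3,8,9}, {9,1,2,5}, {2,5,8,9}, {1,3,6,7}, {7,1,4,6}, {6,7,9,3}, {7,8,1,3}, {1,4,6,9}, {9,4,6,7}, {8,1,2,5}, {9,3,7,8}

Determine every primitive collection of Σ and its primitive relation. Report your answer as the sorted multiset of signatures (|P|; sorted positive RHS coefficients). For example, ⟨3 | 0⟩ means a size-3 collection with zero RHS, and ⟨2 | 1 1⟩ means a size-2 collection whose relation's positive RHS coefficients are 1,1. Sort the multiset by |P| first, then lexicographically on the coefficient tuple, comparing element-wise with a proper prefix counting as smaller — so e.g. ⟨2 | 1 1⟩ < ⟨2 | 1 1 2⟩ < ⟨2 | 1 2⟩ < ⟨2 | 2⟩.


Δ(Σ) — 9 vertices, 11 min non-faces:

  P = {2,3}:  v_{2} + v_{3} = 0  ⟹  sig = ⟨2 | 0⟩
  P = {4,8}:  v_{4} + v_{8} = 0  ⟹  sig = ⟨2 | 0⟩
  P = {2,6}:  v_{2} + v_{6} = v_{4}  ⟹  sig = ⟨2 | 1⟩
  P = {3,4}:  v_{3} + v_{4} = v_{6}  ⟹  sig = ⟨2 | 1⟩
  P = {6,8}:  v_{6} + v_{8} = v_{3}  ⟹  sig = ⟨2 | 1⟩
  P = {5,6}:  v_{5} + v_{6} = v_{1} + v_{9}  ⟹  sig = ⟨2 | 1 1⟩
  P = {5,7}:  v_{5} + v_{7} = v_{2} + v_{8}  ⟹  sig = ⟨2 | 1 1⟩
  P = {3,5}:  v_{3} + v_{5} = v_{1} + v_{8} + v_{9}  ⟹  sig = ⟨2 | 1 1 1⟩
  P = {4,5}:  v_{4} + v_{5} = v_{1} + v_{2} + v_{9}  ⟹  sig = ⟨2 | 1 1 1⟩
  P = {1,7,9}:  v_{1} + v_{7} + v_{9} = 0  ⟹  sig = ⟨3 | 0⟩
  P = {1,2,8,9}:  v_{1} + v_{2} + v_{8} + v_{9} = v_{5}  ⟹  sig = ⟨4 | 1⟩

Sorted signature multiset PRS(X):
    ⟨2 | 0⟩
    ⟨2 | 0⟩
    ⟨2 | 1⟩
    ⟨2 | 1⟩
    ⟨2 | 1⟩
    ⟨2 | 1 1⟩
    ⟨2 | 1 1⟩
    ⟨2 | 1 1 1⟩
    ⟨2 | 1 1 1⟩
    ⟨3 | 0⟩
    ⟨4 | 1⟩
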